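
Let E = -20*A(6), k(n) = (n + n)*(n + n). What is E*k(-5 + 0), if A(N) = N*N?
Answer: -72000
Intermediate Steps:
A(N) = N²
k(n) = 4*n² (k(n) = (2*n)*(2*n) = 4*n²)
E = -720 (E = -20*6² = -20*36 = -720)
E*k(-5 + 0) = -2880*(-5 + 0)² = -2880*(-5)² = -2880*25 = -720*100 = -72000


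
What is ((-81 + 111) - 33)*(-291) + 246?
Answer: 1119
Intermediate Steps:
((-81 + 111) - 33)*(-291) + 246 = (30 - 33)*(-291) + 246 = -3*(-291) + 246 = 873 + 246 = 1119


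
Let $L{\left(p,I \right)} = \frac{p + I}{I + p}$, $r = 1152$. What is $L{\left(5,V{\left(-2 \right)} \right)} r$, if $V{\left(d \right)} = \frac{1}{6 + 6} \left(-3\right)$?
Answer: $1152$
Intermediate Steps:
$V{\left(d \right)} = - \frac{1}{4}$ ($V{\left(d \right)} = \frac{1}{12} \left(-3\right) = - \frac{1}{4}$)
$L{\left(p,I \right)} = 1$ ($L{\left(p,I \right)} = \frac{I + p}{I + p} = 1$)
$L{\left(5,V{\left(-2 \right)} \right)} r = 1 \cdot 1152 = 1152$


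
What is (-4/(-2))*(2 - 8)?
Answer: -12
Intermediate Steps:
(-4/(-2))*(2 - 8) = -4*(-1/2)*(-6) = 2*(-6) = -12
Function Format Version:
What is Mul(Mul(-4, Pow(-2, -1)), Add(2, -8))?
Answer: -12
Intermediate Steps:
Mul(Mul(-4, Pow(-2, -1)), Add(2, -8)) = Mul(Mul(-4, Rational(-1, 2)), -6) = Mul(2, -6) = -12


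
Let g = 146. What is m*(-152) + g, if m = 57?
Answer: -8518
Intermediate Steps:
m*(-152) + g = 57*(-152) + 146 = -8664 + 146 = -8518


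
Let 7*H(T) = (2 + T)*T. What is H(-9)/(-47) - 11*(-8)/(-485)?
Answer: -8501/22795 ≈ -0.37293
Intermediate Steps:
H(T) = T*(2 + T)/7 (H(T) = ((2 + T)*T)/7 = (T*(2 + T))/7 = T*(2 + T)/7)
H(-9)/(-47) - 11*(-8)/(-485) = ((⅐)*(-9)*(2 - 9))/(-47) - 11*(-8)/(-485) = ((⅐)*(-9)*(-7))*(-1/47) + 88*(-1/485) = 9*(-1/47) - 88/485 = -9/47 - 88/485 = -8501/22795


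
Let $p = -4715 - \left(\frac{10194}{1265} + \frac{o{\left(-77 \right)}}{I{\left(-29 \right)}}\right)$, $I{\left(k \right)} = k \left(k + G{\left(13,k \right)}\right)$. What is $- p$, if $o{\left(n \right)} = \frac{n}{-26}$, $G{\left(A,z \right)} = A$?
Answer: $\frac{72078504221}{15260960} \approx 4723.1$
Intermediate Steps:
$o{\left(n \right)} = - \frac{n}{26}$ ($o{\left(n \right)} = n \left(- \frac{1}{26}\right) = - \frac{n}{26}$)
$I{\left(k \right)} = k \left(13 + k\right)$ ($I{\left(k \right)} = k \left(k + 13\right) = k \left(13 + k\right)$)
$p = - \frac{72078504221}{15260960}$ ($p = -4715 - \left(\frac{10194}{1265} + \frac{\left(- \frac{1}{26}\right) \left(-77\right)}{\left(-29\right) \left(13 - 29\right)}\right) = -4715 - \left(10194 \cdot \frac{1}{1265} + \frac{77}{26 \left(\left(-29\right) \left(-16\right)\right)}\right) = -4715 - \left(\frac{10194}{1265} + \frac{77}{26 \cdot 464}\right) = -4715 - \left(\frac{10194}{1265} + \frac{77}{26} \cdot \frac{1}{464}\right) = -4715 - \left(\frac{10194}{1265} + \frac{77}{12064}\right) = -4715 - \frac{123077821}{15260960} = - \frac{72078504221}{15260960} \approx -4723.1$)
$- p = \left(-1\right) \left(- \frac{72078504221}{15260960}\right) = \frac{72078504221}{15260960}$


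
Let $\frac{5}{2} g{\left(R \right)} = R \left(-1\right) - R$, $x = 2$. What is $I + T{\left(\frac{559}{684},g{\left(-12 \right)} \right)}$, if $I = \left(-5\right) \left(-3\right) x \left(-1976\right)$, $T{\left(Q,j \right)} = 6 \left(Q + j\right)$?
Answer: $- \frac{33753973}{570} \approx -59218.0$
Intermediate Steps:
$g{\left(R \right)} = - \frac{4 R}{5}$ ($g{\left(R \right)} = \frac{2 \left(R \left(-1\right) - R\right)}{5} = \frac{2 \left(- R - R\right)}{5} = \frac{2 \left(- 2 R\right)}{5} = - \frac{4 R}{5}$)
$T{\left(Q,j \right)} = 6 Q + 6 j$
$I = -59280$ ($I = \left(-5\right) \left(-3\right) 2 \left(-1976\right) = 15 \cdot 2 \left(-1976\right) = 30 \left(-1976\right) = -59280$)
$I + T{\left(\frac{559}{684},g{\left(-12 \right)} \right)} = -59280 + \left(6 \cdot \frac{559}{684} + 6 \left(\left(- \frac{4}{5}\right) \left(-12\right)\right)\right) = -59280 + \left(6 \cdot 559 \cdot \frac{1}{684} + 6 \cdot \frac{48}{5}\right) = -59280 + \left(6 \cdot \frac{559}{684} + \frac{288}{5}\right) = -59280 + \left(\frac{559}{114} + \frac{288}{5}\right) = -59280 + \frac{35627}{570} = - \frac{33753973}{570}$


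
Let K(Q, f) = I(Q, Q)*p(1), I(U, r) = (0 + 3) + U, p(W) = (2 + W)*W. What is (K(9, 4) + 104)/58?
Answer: 70/29 ≈ 2.4138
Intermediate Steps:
p(W) = W*(2 + W)
I(U, r) = 3 + U
K(Q, f) = 9 + 3*Q (K(Q, f) = (3 + Q)*(1*(2 + 1)) = (3 + Q)*(1*3) = (3 + Q)*3 = 9 + 3*Q)
(K(9, 4) + 104)/58 = ((9 + 3*9) + 104)/58 = ((9 + 27) + 104)*(1/58) = (36 + 104)*(1/58) = 140*(1/58) = 70/29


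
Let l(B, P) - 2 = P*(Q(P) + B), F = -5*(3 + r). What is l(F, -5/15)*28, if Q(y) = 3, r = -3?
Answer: 28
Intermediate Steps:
F = 0 (F = -5*(3 - 3) = -5*0 = 0)
l(B, P) = 2 + P*(3 + B)
l(F, -5/15)*28 = (2 + 3*(-5/15) + 0*(-5/15))*28 = (2 + 3*(-5*1/15) + 0*(-5*1/15))*28 = (2 + 3*(-1/3) + 0*(-1/3))*28 = (2 - 1 + 0)*28 = 1*28 = 28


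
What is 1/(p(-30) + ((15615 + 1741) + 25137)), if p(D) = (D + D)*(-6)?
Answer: 1/42853 ≈ 2.3336e-5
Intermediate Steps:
p(D) = -12*D (p(D) = (2*D)*(-6) = -12*D)
1/(p(-30) + ((15615 + 1741) + 25137)) = 1/(-12*(-30) + ((15615 + 1741) + 25137)) = 1/(360 + (17356 + 25137)) = 1/(360 + 42493) = 1/42853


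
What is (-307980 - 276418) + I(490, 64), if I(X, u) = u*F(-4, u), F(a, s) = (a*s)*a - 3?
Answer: -519054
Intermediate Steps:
F(a, s) = -3 + s*a**2 (F(a, s) = s*a**2 - 3 = -3 + s*a**2)
I(X, u) = u*(-3 + 16*u) (I(X, u) = u*(-3 + u*(-4)**2) = u*(-3 + u*16) = u*(-3 + 16*u))
(-307980 - 276418) + I(490, 64) = (-307980 - 276418) + 64*(-3 + 16*64) = -584398 + 64*(-3 + 1024) = -584398 + 64*1021 = -584398 + 65344 = -519054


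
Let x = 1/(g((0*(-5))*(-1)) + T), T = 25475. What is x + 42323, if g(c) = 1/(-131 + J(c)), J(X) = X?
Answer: 141241331483/3337224 ≈ 42323.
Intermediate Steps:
g(c) = 1/(-131 + c)
x = 131/3337224 (x = 1/(1/(-131 + (0*(-5))*(-1)) + 25475) = 1/(1/(-131 + 0*(-1)) + 25475) = 1/(1/(-131 + 0) + 25475) = 1/(1/(-131) + 25475) = 1/(-1/131 + 25475) = 1/(3337224/131) = 131/3337224 ≈ 3.9254e-5)
x + 42323 = 131/3337224 + 42323 = 141241331483/3337224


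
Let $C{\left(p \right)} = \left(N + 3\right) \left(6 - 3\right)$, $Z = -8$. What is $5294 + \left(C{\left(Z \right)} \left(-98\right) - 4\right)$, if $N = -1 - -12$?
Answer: $1174$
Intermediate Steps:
$N = 11$ ($N = -1 + 12 = 11$)
$C{\left(p \right)} = 42$ ($C{\left(p \right)} = \left(11 + 3\right) \left(6 - 3\right) = 14 \cdot 3 = 42$)
$5294 + \left(C{\left(Z \right)} \left(-98\right) - 4\right) = 5294 + \left(42 \left(-98\right) - 4\right) = 5294 - 4120 = 1174$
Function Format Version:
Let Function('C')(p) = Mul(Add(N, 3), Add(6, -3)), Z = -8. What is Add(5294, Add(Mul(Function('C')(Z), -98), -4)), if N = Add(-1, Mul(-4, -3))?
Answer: 1174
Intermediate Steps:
N = 11 (N = Add(-1, 12) = 11)
Function('C')(p) = 42 (Function('C')(p) = Mul(Add(11, 3), Add(6, -3)) = Mul(14, 3) = 42)
Add(5294, Add(Mul(Function('C')(Z), -98), -4)) = Add(5294, Add(Mul(42, -98), -4)) = Add(5294, Add(-4116, -4)) = Add(5294, -4120) = 1174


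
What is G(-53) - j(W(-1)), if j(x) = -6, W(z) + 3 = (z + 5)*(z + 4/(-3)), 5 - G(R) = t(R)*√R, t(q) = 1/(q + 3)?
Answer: 11 + I*√53/50 ≈ 11.0 + 0.1456*I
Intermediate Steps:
t(q) = 1/(3 + q)
G(R) = 5 - √R/(3 + R)
W(z) = -3 + (5 + z)*(-4/3 + z) (W(z) = -3 + (z + 5)*(z + 4/(-3)) = -3 + (5 + z)*(z + 4*(-⅓)) = -3 + (5 + z)*(z - 4/3) = -3 + (5 + z)*(-4/3 + z))
G(-53) - j(W(-1)) = (15 - √(-53) + 5*(-53))/(3 - 53) - 1*(-6) = (15 - I*√53 - 265)/(-50) + 6 = -(15 - I*√53 - 265)/50 + 6 = -(-250 - I*√53)/50 + 6 = (5 + I*√53/50) + 6 = 11 + I*√53/50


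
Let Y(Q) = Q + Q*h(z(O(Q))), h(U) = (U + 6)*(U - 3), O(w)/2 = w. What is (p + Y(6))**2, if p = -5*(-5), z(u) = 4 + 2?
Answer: 61009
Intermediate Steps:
O(w) = 2*w
z(u) = 6
h(U) = (-3 + U)*(6 + U) (h(U) = (6 + U)*(-3 + U) = (-3 + U)*(6 + U))
p = 25
Y(Q) = 37*Q (Y(Q) = Q + Q*(-18 + 6**2 + 3*6) = Q + Q*(-18 + 36 + 18) = Q + Q*36 = Q + 36*Q = 37*Q)
(p + Y(6))**2 = (25 + 37*6)**2 = (25 + 222)**2 = 247**2 = 61009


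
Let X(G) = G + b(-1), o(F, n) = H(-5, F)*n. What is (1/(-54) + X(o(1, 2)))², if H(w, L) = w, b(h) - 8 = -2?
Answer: 47089/2916 ≈ 16.148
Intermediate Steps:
b(h) = 6 (b(h) = 8 - 2 = 6)
o(F, n) = -5*n
X(G) = 6 + G (X(G) = G + 6 = 6 + G)
(1/(-54) + X(o(1, 2)))² = (1/(-54) + (6 - 5*2))² = (-1/54 + (6 - 10))² = (-1/54 - 4)² = (-217/54)² = 47089/2916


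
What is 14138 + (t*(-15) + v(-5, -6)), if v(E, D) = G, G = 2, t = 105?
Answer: 12565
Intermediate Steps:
v(E, D) = 2
14138 + (t*(-15) + v(-5, -6)) = 14138 + (105*(-15) + 2) = 14138 + (-1575 + 2) = 14138 - 1573 = 12565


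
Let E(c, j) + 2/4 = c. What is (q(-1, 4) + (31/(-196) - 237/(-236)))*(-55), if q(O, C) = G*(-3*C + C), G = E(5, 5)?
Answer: 5589650/2891 ≈ 1933.5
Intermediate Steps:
E(c, j) = -½ + c
G = 9/2 (G = -½ + 5 = 9/2 ≈ 4.5000)
q(O, C) = -9*C (q(O, C) = 9*(-3*C + C)/2 = 9*(-2*C)/2 = -9*C)
(q(-1, 4) + (31/(-196) - 237/(-236)))*(-55) = (-9*4 + (31/(-196) - 237/(-236)))*(-55) = (-36 + (31*(-1/196) - 237*(-1/236)))*(-55) = (-36 + (-31/196 + 237/236))*(-55) = (-36 + 2446/2891)*(-55) = -101630/2891*(-55) = 5589650/2891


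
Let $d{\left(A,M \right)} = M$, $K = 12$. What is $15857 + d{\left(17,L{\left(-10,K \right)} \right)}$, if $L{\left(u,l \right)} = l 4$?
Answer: $15905$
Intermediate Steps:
$L{\left(u,l \right)} = 4 l$
$15857 + d{\left(17,L{\left(-10,K \right)} \right)} = 15857 + 4 \cdot 12 = 15857 + 48 = 15905$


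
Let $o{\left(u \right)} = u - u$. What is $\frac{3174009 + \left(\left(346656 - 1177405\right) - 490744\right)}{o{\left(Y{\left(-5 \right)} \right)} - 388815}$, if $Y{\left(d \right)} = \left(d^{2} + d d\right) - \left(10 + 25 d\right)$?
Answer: $- \frac{1852516}{388815} \approx -4.7645$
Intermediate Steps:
$Y{\left(d \right)} = -10 - 25 d + 2 d^{2}$ ($Y{\left(d \right)} = \left(d^{2} + d^{2}\right) - \left(10 + 25 d\right) = 2 d^{2} - \left(10 + 25 d\right) = -10 - 25 d + 2 d^{2}$)
$o{\left(u \right)} = 0$
$\frac{3174009 + \left(\left(346656 - 1177405\right) - 490744\right)}{o{\left(Y{\left(-5 \right)} \right)} - 388815} = \frac{3174009 + \left(\left(346656 - 1177405\right) - 490744\right)}{0 - 388815} = \frac{3174009 - 1321493}{-388815} = \left(3174009 - 1321493\right) \left(- \frac{1}{388815}\right) = 1852516 \left(- \frac{1}{388815}\right) = - \frac{1852516}{388815}$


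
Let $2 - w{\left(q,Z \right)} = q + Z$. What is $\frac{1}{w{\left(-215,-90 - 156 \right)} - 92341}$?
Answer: $- \frac{1}{91878} \approx -1.0884 \cdot 10^{-5}$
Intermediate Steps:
$w{\left(q,Z \right)} = 2 - Z - q$ ($w{\left(q,Z \right)} = 2 - \left(q + Z\right) = 2 - \left(Z + q\right) = 2 - Z - q$)
$\frac{1}{w{\left(-215,-90 - 156 \right)} - 92341} = \frac{1}{\left(2 - \left(-90 - 156\right) - -215\right) - 92341} = \frac{1}{\left(2 - -246 + 215\right) - 92341} = \frac{1}{\left(2 + 246 + 215\right) - 92341} = \frac{1}{463 - 92341} = \frac{1}{-91878} = - \frac{1}{91878}$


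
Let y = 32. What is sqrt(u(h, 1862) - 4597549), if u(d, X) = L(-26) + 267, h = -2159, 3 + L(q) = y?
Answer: I*sqrt(4597253) ≈ 2144.1*I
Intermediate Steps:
L(q) = 29 (L(q) = -3 + 32 = 29)
u(d, X) = 296 (u(d, X) = 29 + 267 = 296)
sqrt(u(h, 1862) - 4597549) = sqrt(296 - 4597549) = sqrt(-4597253) = I*sqrt(4597253)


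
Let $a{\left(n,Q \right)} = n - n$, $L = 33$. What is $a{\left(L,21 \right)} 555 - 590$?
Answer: $-590$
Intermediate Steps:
$a{\left(n,Q \right)} = 0$
$a{\left(L,21 \right)} 555 - 590 = 0 \cdot 555 - 590 = 0 - 590 = -590$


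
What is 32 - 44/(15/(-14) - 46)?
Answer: 21704/659 ≈ 32.935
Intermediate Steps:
32 - 44/(15/(-14) - 46) = 32 - 44/(15*(-1/14) - 46) = 32 - 44/(-15/14 - 46) = 32 - 44/(-659/14) = 32 - 14/659*(-44) = 32 + 616/659 = 21704/659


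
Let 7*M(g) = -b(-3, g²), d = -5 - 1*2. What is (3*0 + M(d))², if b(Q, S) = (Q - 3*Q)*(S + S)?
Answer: 7056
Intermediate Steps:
d = -7 (d = -5 - 2 = -7)
b(Q, S) = -4*Q*S (b(Q, S) = (-2*Q)*(2*S) = -4*Q*S)
M(g) = -12*g²/7 (M(g) = (-(-4)*(-3)*g²)/7 = (-12*g²)/7 = -12*g²/7)
(3*0 + M(d))² = (3*0 - 12/7*(-7)²)² = (0 - 12/7*49)² = (0 - 84)² = (-84)² = 7056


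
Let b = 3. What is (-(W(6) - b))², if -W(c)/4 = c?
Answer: 729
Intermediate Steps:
W(c) = -4*c
(-(W(6) - b))² = (-(-4*6 - 1*3))² = (-(-24 - 3))² = (-1*(-27))² = 27² = 729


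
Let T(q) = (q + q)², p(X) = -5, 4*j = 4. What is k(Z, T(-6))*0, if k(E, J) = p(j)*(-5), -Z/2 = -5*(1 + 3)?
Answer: 0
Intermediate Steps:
j = 1 (j = (¼)*4 = 1)
T(q) = 4*q² (T(q) = (2*q)² = 4*q²)
Z = 40 (Z = -(-10)*(1 + 3) = -(-10)*4 = -2*(-20) = 40)
k(E, J) = 25 (k(E, J) = -5*(-5) = 25)
k(Z, T(-6))*0 = 25*0 = 0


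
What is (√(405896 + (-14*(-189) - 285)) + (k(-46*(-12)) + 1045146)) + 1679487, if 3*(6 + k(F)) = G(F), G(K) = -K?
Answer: 2724443 + √408257 ≈ 2.7251e+6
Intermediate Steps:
k(F) = -6 - F/3 (k(F) = -6 + (-F)/3 = -6 - F/3)
(√(405896 + (-14*(-189) - 285)) + (k(-46*(-12)) + 1045146)) + 1679487 = (√(405896 + (-14*(-189) - 285)) + ((-6 - (-46)*(-12)/3) + 1045146)) + 1679487 = (√(405896 + (2646 - 285)) + ((-6 - ⅓*552) + 1045146)) + 1679487 = (√(405896 + 2361) + ((-6 - 184) + 1045146)) + 1679487 = (√408257 + (-190 + 1045146)) + 1679487 = (√408257 + 1044956) + 1679487 = (1044956 + √408257) + 1679487 = 2724443 + √408257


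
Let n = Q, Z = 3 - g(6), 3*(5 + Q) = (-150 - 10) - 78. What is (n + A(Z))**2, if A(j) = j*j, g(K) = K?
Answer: 51076/9 ≈ 5675.1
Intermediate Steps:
Q = -253/3 (Q = -5 + ((-150 - 10) - 78)/3 = -5 + (-160 - 78)/3 = -5 + (1/3)*(-238) = -5 - 238/3 = -253/3 ≈ -84.333)
Z = -3 (Z = 3 - 1*6 = 3 - 6 = -3)
A(j) = j**2
n = -253/3 ≈ -84.333
(n + A(Z))**2 = (-253/3 + (-3)**2)**2 = (-253/3 + 9)**2 = (-226/3)**2 = 51076/9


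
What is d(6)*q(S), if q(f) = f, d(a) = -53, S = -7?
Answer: 371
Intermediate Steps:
d(6)*q(S) = -53*(-7) = 371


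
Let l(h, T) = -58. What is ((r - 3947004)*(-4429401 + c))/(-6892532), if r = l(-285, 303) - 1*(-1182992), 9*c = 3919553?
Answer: -4223544080/2637 ≈ -1.6016e+6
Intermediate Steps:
c = 3919553/9 (c = (1/9)*3919553 = 3919553/9 ≈ 4.3551e+5)
r = 1182934 (r = -58 - 1*(-1182992) = -58 + 1182992 = 1182934)
((r - 3947004)*(-4429401 + c))/(-6892532) = ((1182934 - 3947004)*(-4429401 + 3919553/9))/(-6892532) = -2764070*(-35945056/9)*(-1/6892532) = (99354650937920/9)*(-1/6892532) = -4223544080/2637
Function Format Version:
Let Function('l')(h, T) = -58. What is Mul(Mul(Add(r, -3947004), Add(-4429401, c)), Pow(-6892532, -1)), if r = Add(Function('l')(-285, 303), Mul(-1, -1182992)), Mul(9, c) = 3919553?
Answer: Rational(-4223544080, 2637) ≈ -1.6016e+6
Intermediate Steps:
c = Rational(3919553, 9) (c = Mul(Rational(1, 9), 3919553) = Rational(3919553, 9) ≈ 4.3551e+5)
r = 1182934 (r = Add(-58, Mul(-1, -1182992)) = Add(-58, 1182992) = 1182934)
Mul(Mul(Add(r, -3947004), Add(-4429401, c)), Pow(-6892532, -1)) = Mul(Mul(Add(1182934, -3947004), Add(-4429401, Rational(3919553, 9))), Pow(-6892532, -1)) = Mul(Mul(-2764070, Rational(-35945056, 9)), Rational(-1, 6892532)) = Mul(Rational(99354650937920, 9), Rational(-1, 6892532)) = Rational(-4223544080, 2637)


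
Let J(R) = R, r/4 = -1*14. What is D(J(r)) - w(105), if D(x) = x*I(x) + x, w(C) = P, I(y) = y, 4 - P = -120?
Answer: 2956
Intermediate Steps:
r = -56 (r = 4*(-1*14) = 4*(-14) = -56)
P = 124 (P = 4 - 1*(-120) = 4 + 120 = 124)
w(C) = 124
D(x) = x + x² (D(x) = x*x + x = x² + x = x + x²)
D(J(r)) - w(105) = -56*(1 - 56) - 1*124 = -56*(-55) - 124 = 3080 - 124 = 2956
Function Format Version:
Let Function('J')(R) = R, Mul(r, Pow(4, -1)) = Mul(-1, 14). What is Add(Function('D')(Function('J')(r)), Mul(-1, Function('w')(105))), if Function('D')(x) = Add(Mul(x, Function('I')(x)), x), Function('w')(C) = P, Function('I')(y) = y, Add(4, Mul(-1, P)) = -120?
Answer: 2956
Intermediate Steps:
r = -56 (r = Mul(4, Mul(-1, 14)) = Mul(4, -14) = -56)
P = 124 (P = Add(4, Mul(-1, -120)) = Add(4, 120) = 124)
Function('w')(C) = 124
Function('D')(x) = Add(x, Pow(x, 2)) (Function('D')(x) = Add(Mul(x, x), x) = Add(Pow(x, 2), x) = Add(x, Pow(x, 2)))
Add(Function('D')(Function('J')(r)), Mul(-1, Function('w')(105))) = Add(Mul(-56, Add(1, -56)), Mul(-1, 124)) = Add(Mul(-56, -55), -124) = Add(3080, -124) = 2956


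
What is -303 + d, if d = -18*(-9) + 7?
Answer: -134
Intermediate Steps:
d = 169 (d = 162 + 7 = 169)
-303 + d = -303 + 169 = -134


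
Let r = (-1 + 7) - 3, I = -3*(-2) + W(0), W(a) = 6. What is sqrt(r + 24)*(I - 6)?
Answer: 18*sqrt(3) ≈ 31.177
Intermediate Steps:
I = 12 (I = -3*(-2) + 6 = 6 + 6 = 12)
r = 3 (r = 6 - 3 = 3)
sqrt(r + 24)*(I - 6) = sqrt(3 + 24)*(12 - 6) = sqrt(27)*6 = (3*sqrt(3))*6 = 18*sqrt(3)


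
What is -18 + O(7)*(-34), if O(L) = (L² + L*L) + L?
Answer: -3588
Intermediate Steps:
O(L) = L + 2*L² (O(L) = (L² + L²) + L = 2*L² + L = L + 2*L²)
-18 + O(7)*(-34) = -18 + (7*(1 + 2*7))*(-34) = -18 + (7*(1 + 14))*(-34) = -18 + (7*15)*(-34) = -18 + 105*(-34) = -18 - 3570 = -3588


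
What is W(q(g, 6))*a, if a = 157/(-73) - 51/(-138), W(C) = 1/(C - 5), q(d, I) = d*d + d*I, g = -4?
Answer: 5981/43654 ≈ 0.13701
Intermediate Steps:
q(d, I) = d² + I*d
W(C) = 1/(-5 + C)
a = -5981/3358 (a = 157*(-1/73) - 51*(-1/138) = -157/73 + 17/46 = -5981/3358 ≈ -1.7811)
W(q(g, 6))*a = -5981/3358/(-5 - 4*(6 - 4)) = -5981/3358/(-5 - 4*2) = -5981/3358/(-5 - 8) = -5981/3358/(-13) = -1/13*(-5981/3358) = 5981/43654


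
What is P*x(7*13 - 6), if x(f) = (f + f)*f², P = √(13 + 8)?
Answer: 1228250*√21 ≈ 5.6286e+6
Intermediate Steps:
P = √21 ≈ 4.5826
x(f) = 2*f³ (x(f) = (2*f)*f² = 2*f³)
P*x(7*13 - 6) = √21*(2*(7*13 - 6)³) = √21*(2*(91 - 6)³) = √21*(2*85³) = √21*(2*614125) = √21*1228250 = 1228250*√21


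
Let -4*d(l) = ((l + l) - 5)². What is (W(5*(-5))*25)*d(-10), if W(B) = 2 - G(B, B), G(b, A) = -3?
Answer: -78125/4 ≈ -19531.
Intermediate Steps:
d(l) = -(-5 + 2*l)²/4 (d(l) = -((l + l) - 5)²/4 = -(2*l - 5)²/4 = -(-5 + 2*l)²/4)
W(B) = 5 (W(B) = 2 - 1*(-3) = 2 + 3 = 5)
(W(5*(-5))*25)*d(-10) = (5*25)*(-(-5 + 2*(-10))²/4) = 125*(-(-5 - 20)²/4) = 125*(-¼*(-25)²) = 125*(-¼*625) = 125*(-625/4) = -78125/4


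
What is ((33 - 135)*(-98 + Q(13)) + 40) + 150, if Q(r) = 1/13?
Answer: 132316/13 ≈ 10178.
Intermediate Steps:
Q(r) = 1/13
((33 - 135)*(-98 + Q(13)) + 40) + 150 = ((33 - 135)*(-98 + 1/13) + 40) + 150 = (-102*(-1273/13) + 40) + 150 = (129846/13 + 40) + 150 = 130366/13 + 150 = 132316/13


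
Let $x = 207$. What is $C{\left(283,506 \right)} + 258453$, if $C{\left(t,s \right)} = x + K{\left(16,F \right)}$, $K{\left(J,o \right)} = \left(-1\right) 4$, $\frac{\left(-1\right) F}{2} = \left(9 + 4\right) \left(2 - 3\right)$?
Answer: $258656$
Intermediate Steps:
$F = 26$ ($F = - 2 \left(9 + 4\right) \left(2 - 3\right) = - 2 \cdot 13 \left(-1\right) = \left(-2\right) \left(-13\right) = 26$)
$K{\left(J,o \right)} = -4$
$C{\left(t,s \right)} = 203$ ($C{\left(t,s \right)} = 207 - 4 = 203$)
$C{\left(283,506 \right)} + 258453 = 203 + 258453 = 258656$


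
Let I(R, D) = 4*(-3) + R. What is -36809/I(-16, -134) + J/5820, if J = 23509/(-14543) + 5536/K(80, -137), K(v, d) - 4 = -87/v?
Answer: 90762140638003/69024132030 ≈ 1314.9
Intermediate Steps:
K(v, d) = 4 - 87/v
I(R, D) = -12 + R
J = 6435326243/3388519 (J = 23509/(-14543) + 5536/(4 - 87/80) = 23509*(-1/14543) + 5536/(4 - 87*1/80) = -23509/14543 + 5536/(4 - 87/80) = -23509/14543 + 5536/(233/80) = -23509/14543 + 5536*(80/233) = -23509/14543 + 442880/233 = 6435326243/3388519 ≈ 1899.2)
-36809/I(-16, -134) + J/5820 = -36809/(-12 - 16) + (6435326243/3388519)/5820 = -36809/(-28) + (6435326243/3388519)*(1/5820) = -36809*(-1/28) + 6435326243/19721180580 = 36809/28 + 6435326243/19721180580 = 90762140638003/69024132030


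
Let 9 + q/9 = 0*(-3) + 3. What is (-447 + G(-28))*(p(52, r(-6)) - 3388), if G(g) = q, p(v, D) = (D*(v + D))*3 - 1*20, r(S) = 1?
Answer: 1627749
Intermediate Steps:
p(v, D) = -20 + 3*D*(D + v) (p(v, D) = (D*(D + v))*3 - 20 = 3*D*(D + v) - 20 = -20 + 3*D*(D + v))
q = -54 (q = -81 + 9*(0*(-3) + 3) = -81 + 9*(0 + 3) = -81 + 9*3 = -81 + 27 = -54)
G(g) = -54
(-447 + G(-28))*(p(52, r(-6)) - 3388) = (-447 - 54)*((-20 + 3*1**2 + 3*1*52) - 3388) = -501*((-20 + 3*1 + 156) - 3388) = -501*((-20 + 3 + 156) - 3388) = -501*(139 - 3388) = -501*(-3249) = 1627749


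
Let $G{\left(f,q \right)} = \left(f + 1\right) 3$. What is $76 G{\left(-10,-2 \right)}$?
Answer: $-2052$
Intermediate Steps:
$G{\left(f,q \right)} = 3 + 3 f$ ($G{\left(f,q \right)} = \left(1 + f\right) 3 = 3 + 3 f$)
$76 G{\left(-10,-2 \right)} = 76 \left(3 + 3 \left(-10\right)\right) = 76 \left(3 - 30\right) = 76 \left(-27\right) = -2052$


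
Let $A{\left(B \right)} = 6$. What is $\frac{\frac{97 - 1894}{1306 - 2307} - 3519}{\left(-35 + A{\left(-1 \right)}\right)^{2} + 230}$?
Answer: $- \frac{1173574}{357357} \approx -3.284$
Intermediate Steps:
$\frac{\frac{97 - 1894}{1306 - 2307} - 3519}{\left(-35 + A{\left(-1 \right)}\right)^{2} + 230} = \frac{\frac{97 - 1894}{1306 - 2307} - 3519}{\left(-35 + 6\right)^{2} + 230} = \frac{- \frac{1797}{-1001} - 3519}{\left(-29\right)^{2} + 230} = \frac{\left(-1797\right) \left(- \frac{1}{1001}\right) - 3519}{841 + 230} = \frac{\frac{1797}{1001} - 3519}{1071} = \left(- \frac{3520722}{1001}\right) \frac{1}{1071} = - \frac{1173574}{357357}$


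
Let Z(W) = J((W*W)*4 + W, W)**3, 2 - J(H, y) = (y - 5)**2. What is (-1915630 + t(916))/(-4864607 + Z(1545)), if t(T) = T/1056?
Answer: 505726091/3521495624805830442936 ≈ 1.4361e-13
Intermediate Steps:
J(H, y) = 2 - (-5 + y)**2 (J(H, y) = 2 - (y - 5)**2 = 2 - (-5 + y)**2)
t(T) = T/1056 (t(T) = T*(1/1056) = T/1056)
Z(W) = (2 - (-5 + W)**2)**3
(-1915630 + t(916))/(-4864607 + Z(1545)) = (-1915630 + (1/1056)*916)/(-4864607 - (-2 + (-5 + 1545)**2)**3) = (-1915630 + 229/264)/(-4864607 - (-2 + 1540**2)**3) = -505726091/(264*(-4864607 - (-2 + 2371600)**3)) = -505726091/(264*(-4864607 - 1*2371598**3)) = -505726091/(264*(-4864607 - 1*13338998578805099192)) = -505726091/(264*(-4864607 - 13338998578805099192)) = -505726091/264/(-13338998578809963799) = -505726091/264*(-1/13338998578809963799) = 505726091/3521495624805830442936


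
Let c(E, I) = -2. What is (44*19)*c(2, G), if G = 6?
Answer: -1672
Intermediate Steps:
(44*19)*c(2, G) = (44*19)*(-2) = 836*(-2) = -1672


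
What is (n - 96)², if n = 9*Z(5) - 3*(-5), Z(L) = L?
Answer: 1296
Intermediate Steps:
n = 60 (n = 9*5 - 3*(-5) = 45 + 15 = 60)
(n - 96)² = (60 - 96)² = (-36)² = 1296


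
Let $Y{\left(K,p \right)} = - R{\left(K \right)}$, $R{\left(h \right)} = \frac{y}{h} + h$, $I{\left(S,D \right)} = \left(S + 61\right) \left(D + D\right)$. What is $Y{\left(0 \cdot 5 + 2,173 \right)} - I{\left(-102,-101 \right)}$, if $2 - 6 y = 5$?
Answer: $- \frac{33135}{4} \approx -8283.8$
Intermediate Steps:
$y = - \frac{1}{2}$ ($y = \frac{1}{3} - \frac{5}{6} = - \frac{1}{2} \approx -0.5$)
$I{\left(S,D \right)} = 2 D \left(61 + S\right)$ ($I{\left(S,D \right)} = \left(61 + S\right) 2 D = 2 D \left(61 + S\right)$)
$R{\left(h \right)} = h - \frac{1}{2 h}$ ($R{\left(h \right)} = - \frac{1}{2 h} + h = h - \frac{1}{2 h}$)
$Y{\left(K,p \right)} = \frac{1}{2 K} - K$ ($Y{\left(K,p \right)} = - (K - \frac{1}{2 K}) = \frac{1}{2 K} - K$)
$Y{\left(0 \cdot 5 + 2,173 \right)} - I{\left(-102,-101 \right)} = \left(\frac{1}{2 \left(0 \cdot 5 + 2\right)} - \left(0 \cdot 5 + 2\right)\right) - 2 \left(-101\right) \left(61 - 102\right) = \left(\frac{1}{2 \left(0 + 2\right)} - \left(0 + 2\right)\right) - 2 \left(-101\right) \left(-41\right) = \left(\frac{1}{2 \cdot 2} - 2\right) - 8282 = \left(\frac{1}{2} \cdot \frac{1}{2} - 2\right) - 8282 = \left(\frac{1}{4} - 2\right) - 8282 = - \frac{7}{4} - 8282 = - \frac{33135}{4}$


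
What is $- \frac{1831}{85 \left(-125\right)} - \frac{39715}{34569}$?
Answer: $- \frac{358676036}{367295625} \approx -0.97653$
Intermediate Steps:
$- \frac{1831}{85 \left(-125\right)} - \frac{39715}{34569} = - \frac{1831}{-10625} - \frac{39715}{34569} = \left(-1831\right) \left(- \frac{1}{10625}\right) - \frac{39715}{34569} = \frac{1831}{10625} - \frac{39715}{34569} = - \frac{358676036}{367295625}$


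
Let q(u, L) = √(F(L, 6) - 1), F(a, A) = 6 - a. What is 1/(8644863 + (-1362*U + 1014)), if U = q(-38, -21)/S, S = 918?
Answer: 202391334693/1749850585620171007 + 34731*√26/1749850585620171007 ≈ 1.1566e-7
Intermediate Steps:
q(u, L) = √(5 - L) (q(u, L) = √((6 - L) - 1) = √(5 - L))
U = √26/918 (U = √(5 - 1*(-21))/918 = √(5 + 21)*(1/918) = √26*(1/918) = √26/918 ≈ 0.0055545)
1/(8644863 + (-1362*U + 1014)) = 1/(8644863 + (-227*√26/153 + 1014)) = 1/(8644863 + (1014 - 227*√26/153)) = 1/(8645877 - 227*√26/153)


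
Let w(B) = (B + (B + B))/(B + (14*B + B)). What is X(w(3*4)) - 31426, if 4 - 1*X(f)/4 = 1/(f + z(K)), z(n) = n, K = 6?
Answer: -3109654/99 ≈ -31411.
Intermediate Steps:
w(B) = 3/16 (w(B) = (B + 2*B)/(B + 15*B) = (3*B)/((16*B)) = (3*B)*(1/(16*B)) = 3/16)
X(f) = 16 - 4/(6 + f) (X(f) = 16 - 4/(f + 6) = 16 - 4/(6 + f))
X(w(3*4)) - 31426 = 4*(23 + 4*(3/16))/(6 + 3/16) - 31426 = 4*(23 + ¾)/(99/16) - 31426 = 4*(16/99)*(95/4) - 31426 = 1520/99 - 31426 = -3109654/99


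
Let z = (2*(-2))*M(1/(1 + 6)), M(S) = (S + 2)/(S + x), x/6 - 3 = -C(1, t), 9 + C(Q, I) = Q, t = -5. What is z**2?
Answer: 3600/214369 ≈ 0.016793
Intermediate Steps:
C(Q, I) = -9 + Q
x = 66 (x = 18 + 6*(-(-9 + 1)) = 18 + 6*(-1*(-8)) = 18 + 6*8 = 18 + 48 = 66)
M(S) = (2 + S)/(66 + S) (M(S) = (S + 2)/(S + 66) = (2 + S)/(66 + S))
z = -60/463 (z = (2*(-2))*((2 + 1/(1 + 6))/(66 + 1/(1 + 6))) = -4*(2 + 1/7)/(66 + 1/7) = -4*15/(463/7*7) = -28*15/(463*7) = -4*15/463 = -60/463 ≈ -0.12959)
z**2 = (-60/463)**2 = 3600/214369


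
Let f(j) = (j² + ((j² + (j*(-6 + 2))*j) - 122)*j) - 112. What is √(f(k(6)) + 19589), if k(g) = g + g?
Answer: √12973 ≈ 113.90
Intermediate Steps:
k(g) = 2*g
f(j) = -112 + j² + j*(-122 - 3*j²) (f(j) = (j² + ((j² + (j*(-4))*j) - 122)*j) - 112 = (j² + ((j² + (-4*j)*j) - 122)*j) - 112 = (j² + ((j² - 4*j²) - 122)*j) - 112 = (j² + (-3*j² - 122)*j) - 112 = (j² + (-122 - 3*j²)*j) - 112 = (j² + j*(-122 - 3*j²)) - 112 = -112 + j² + j*(-122 - 3*j²))
√(f(k(6)) + 19589) = √((-112 + (2*6)² - 244*6 - 3*(2*6)³) + 19589) = √((-112 + 12² - 122*12 - 3*12³) + 19589) = √((-112 + 144 - 1464 - 3*1728) + 19589) = √((-112 + 144 - 1464 - 5184) + 19589) = √(-6616 + 19589) = √12973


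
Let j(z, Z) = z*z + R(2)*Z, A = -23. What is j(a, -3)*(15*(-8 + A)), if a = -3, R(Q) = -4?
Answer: -9765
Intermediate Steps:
j(z, Z) = z² - 4*Z (j(z, Z) = z*z - 4*Z = z² - 4*Z)
j(a, -3)*(15*(-8 + A)) = ((-3)² - 4*(-3))*(15*(-8 - 23)) = (9 + 12)*(15*(-31)) = 21*(-465) = -9765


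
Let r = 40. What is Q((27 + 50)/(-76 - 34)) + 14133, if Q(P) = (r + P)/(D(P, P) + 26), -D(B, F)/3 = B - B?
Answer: 3674973/260 ≈ 14135.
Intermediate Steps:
D(B, F) = 0 (D(B, F) = -3*(B - B) = -3*0 = 0)
Q(P) = 20/13 + P/26 (Q(P) = (40 + P)/(0 + 26) = (40 + P)/26 = (40 + P)*(1/26) = 20/13 + P/26)
Q((27 + 50)/(-76 - 34)) + 14133 = (20/13 + ((27 + 50)/(-76 - 34))/26) + 14133 = (20/13 + (77/(-110))/26) + 14133 = (20/13 + (77*(-1/110))/26) + 14133 = (20/13 + (1/26)*(-7/10)) + 14133 = (20/13 - 7/260) + 14133 = 393/260 + 14133 = 3674973/260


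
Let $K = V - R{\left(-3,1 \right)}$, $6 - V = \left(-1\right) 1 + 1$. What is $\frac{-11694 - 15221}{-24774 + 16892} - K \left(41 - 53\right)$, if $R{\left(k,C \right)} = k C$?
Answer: $\frac{125453}{1126} \approx 111.41$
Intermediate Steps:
$R{\left(k,C \right)} = C k$
$V = 6$ ($V = 6 - \left(\left(-1\right) 1 + 1\right) = 6 - \left(-1 + 1\right) = 6 - 0 = 6 + 0 = 6$)
$K = 9$ ($K = 6 - 1 \left(-3\right) = 6 - -3 = 6 + 3 = 9$)
$\frac{-11694 - 15221}{-24774 + 16892} - K \left(41 - 53\right) = \frac{-11694 - 15221}{-24774 + 16892} - 9 \left(41 - 53\right) = - \frac{26915}{-7882} - 9 \left(-12\right) = \left(-26915\right) \left(- \frac{1}{7882}\right) - -108 = \frac{3845}{1126} + 108 = \frac{125453}{1126}$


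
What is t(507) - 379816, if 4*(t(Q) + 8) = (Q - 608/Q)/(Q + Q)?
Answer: -781066778567/2056392 ≈ -3.7982e+5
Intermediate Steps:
t(Q) = -8 + (Q - 608/Q)/(8*Q) (t(Q) = -8 + ((Q - 608/Q)/(Q + Q))/4 = -8 + ((Q - 608/Q)/((2*Q)))/4 = -8 + ((Q - 608/Q)*(1/(2*Q)))/4 = -8 + ((Q - 608/Q)/(2*Q))/4 = -8 + (Q - 608/Q)/(8*Q))
t(507) - 379816 = (-63/8 - 76/507²) - 379816 = (-63/8 - 76*1/257049) - 379816 = (-63/8 - 76/257049) - 379816 = -16194695/2056392 - 379816 = -781066778567/2056392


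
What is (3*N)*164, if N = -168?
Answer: -82656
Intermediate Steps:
(3*N)*164 = (3*(-168))*164 = -504*164 = -82656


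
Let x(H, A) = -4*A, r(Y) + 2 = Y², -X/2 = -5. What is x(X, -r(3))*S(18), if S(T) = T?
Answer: 504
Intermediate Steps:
X = 10 (X = -2*(-5) = 10)
r(Y) = -2 + Y²
x(X, -r(3))*S(18) = -(-4)*(-2 + 3²)*18 = -(-4)*(-2 + 9)*18 = -(-4)*7*18 = -4*(-7)*18 = 28*18 = 504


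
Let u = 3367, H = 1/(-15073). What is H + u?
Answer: 50750790/15073 ≈ 3367.0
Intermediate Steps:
H = -1/15073 ≈ -6.6344e-5
H + u = -1/15073 + 3367 = 50750790/15073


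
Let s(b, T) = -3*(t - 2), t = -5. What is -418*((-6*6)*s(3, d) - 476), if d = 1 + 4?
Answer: 514976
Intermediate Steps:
d = 5
s(b, T) = 21 (s(b, T) = -3*(-5 - 2) = -3*(-7) = 21)
-418*((-6*6)*s(3, d) - 476) = -418*(-6*6*21 - 476) = -418*(-36*21 - 476) = -418*(-756 - 476) = -418*(-1232) = 514976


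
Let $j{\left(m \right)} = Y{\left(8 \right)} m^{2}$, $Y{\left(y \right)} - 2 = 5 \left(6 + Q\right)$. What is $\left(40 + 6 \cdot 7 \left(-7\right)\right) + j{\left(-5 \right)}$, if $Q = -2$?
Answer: $296$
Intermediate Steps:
$Y{\left(y \right)} = 22$ ($Y{\left(y \right)} = 2 + 5 \left(6 - 2\right) = 2 + 5 \cdot 4 = 2 + 20 = 22$)
$j{\left(m \right)} = 22 m^{2}$
$\left(40 + 6 \cdot 7 \left(-7\right)\right) + j{\left(-5 \right)} = \left(40 + 6 \cdot 7 \left(-7\right)\right) + 22 \left(-5\right)^{2} = \left(40 + 42 \left(-7\right)\right) + 22 \cdot 25 = \left(40 - 294\right) + 550 = -254 + 550 = 296$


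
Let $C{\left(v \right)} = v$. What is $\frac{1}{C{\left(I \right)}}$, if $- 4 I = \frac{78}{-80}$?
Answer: $\frac{160}{39} \approx 4.1026$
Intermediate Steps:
$I = \frac{39}{160}$ ($I = - \frac{78 \frac{1}{-80}}{4} = - \frac{78 \left(- \frac{1}{80}\right)}{4} = \left(- \frac{1}{4}\right) \left(- \frac{39}{40}\right) = \frac{39}{160} \approx 0.24375$)
$\frac{1}{C{\left(I \right)}} = \frac{1}{\frac{39}{160}} = \frac{160}{39}$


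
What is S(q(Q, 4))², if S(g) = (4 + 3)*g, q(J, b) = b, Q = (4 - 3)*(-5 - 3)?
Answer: 784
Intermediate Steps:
Q = -8 (Q = 1*(-8) = -8)
S(g) = 7*g
S(q(Q, 4))² = (7*4)² = 28² = 784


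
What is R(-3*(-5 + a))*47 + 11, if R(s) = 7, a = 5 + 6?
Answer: 340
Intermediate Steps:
a = 11
R(-3*(-5 + a))*47 + 11 = 7*47 + 11 = 329 + 11 = 340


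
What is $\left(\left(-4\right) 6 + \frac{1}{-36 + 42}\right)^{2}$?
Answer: $\frac{20449}{36} \approx 568.03$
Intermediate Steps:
$\left(\left(-4\right) 6 + \frac{1}{-36 + 42}\right)^{2} = \left(-24 + \frac{1}{6}\right)^{2} = \left(- \frac{143}{6}\right)^{2} = \frac{20449}{36}$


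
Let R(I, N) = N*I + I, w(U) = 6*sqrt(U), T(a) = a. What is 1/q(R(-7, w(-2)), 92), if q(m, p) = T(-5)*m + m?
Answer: 1/2044 - 3*I*sqrt(2)/1022 ≈ 0.00048924 - 0.0041513*I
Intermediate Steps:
R(I, N) = I + I*N (R(I, N) = I*N + I = I + I*N)
q(m, p) = -4*m (q(m, p) = -5*m + m = -4*m)
1/q(R(-7, w(-2)), 92) = 1/(-(-28)*(1 + 6*sqrt(-2))) = 1/(-(-28)*(1 + 6*(I*sqrt(2)))) = 1/(-(-28)*(1 + 6*I*sqrt(2))) = 1/(-4*(-7 - 42*I*sqrt(2))) = 1/(28 + 168*I*sqrt(2))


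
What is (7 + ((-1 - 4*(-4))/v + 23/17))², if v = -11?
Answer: 1708249/34969 ≈ 48.850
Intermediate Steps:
(7 + ((-1 - 4*(-4))/v + 23/17))² = (7 + ((-1 - 4*(-4))/(-11) + 23/17))² = (7 + ((-1 + 16)*(-1/11) + 23*(1/17)))² = (7 + (15*(-1/11) + 23/17))² = (7 + (-15/11 + 23/17))² = (7 - 2/187)² = (1307/187)² = 1708249/34969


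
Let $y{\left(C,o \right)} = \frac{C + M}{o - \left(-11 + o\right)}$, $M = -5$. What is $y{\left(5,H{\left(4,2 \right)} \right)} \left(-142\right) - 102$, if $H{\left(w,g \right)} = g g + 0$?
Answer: $-102$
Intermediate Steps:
$H{\left(w,g \right)} = g^{2}$ ($H{\left(w,g \right)} = g^{2} + 0 = g^{2}$)
$y{\left(C,o \right)} = - \frac{5}{11} + \frac{C}{11}$ ($y{\left(C,o \right)} = \frac{C - 5}{o - \left(-11 + o\right)} = \frac{-5 + C}{11} = \left(-5 + C\right) \frac{1}{11} = - \frac{5}{11} + \frac{C}{11}$)
$y{\left(5,H{\left(4,2 \right)} \right)} \left(-142\right) - 102 = \left(- \frac{5}{11} + \frac{1}{11} \cdot 5\right) \left(-142\right) - 102 = \left(- \frac{5}{11} + \frac{5}{11}\right) \left(-142\right) - 102 = 0 \left(-142\right) - 102 = 0 - 102 = -102$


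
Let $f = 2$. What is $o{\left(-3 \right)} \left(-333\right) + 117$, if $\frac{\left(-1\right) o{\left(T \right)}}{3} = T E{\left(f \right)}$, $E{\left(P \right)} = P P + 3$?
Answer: $-20862$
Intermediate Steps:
$E{\left(P \right)} = 3 + P^{2}$ ($E{\left(P \right)} = P^{2} + 3 = 3 + P^{2}$)
$o{\left(T \right)} = - 21 T$ ($o{\left(T \right)} = - 3 T \left(3 + 2^{2}\right) = - 3 T \left(3 + 4\right) = - 3 T 7 = - 3 \cdot 7 T = - 21 T$)
$o{\left(-3 \right)} \left(-333\right) + 117 = \left(-21\right) \left(-3\right) \left(-333\right) + 117 = 63 \left(-333\right) + 117 = -20979 + 117 = -20862$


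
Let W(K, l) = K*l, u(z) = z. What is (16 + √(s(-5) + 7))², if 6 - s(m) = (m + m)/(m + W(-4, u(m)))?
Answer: (48 + √123)²/9 ≈ 387.97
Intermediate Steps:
s(m) = 20/3 (s(m) = 6 - (m + m)/(m - 4*m) = 6 - 2*m/((-3*m)) = 6 - 2*m*(-1/(3*m)) = 6 - 1*(-⅔) = 6 + ⅔ = 20/3)
(16 + √(s(-5) + 7))² = (16 + √(20/3 + 7))² = (16 + √(41/3))² = (16 + √123/3)²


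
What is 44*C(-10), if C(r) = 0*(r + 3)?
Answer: 0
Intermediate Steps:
C(r) = 0 (C(r) = 0*(3 + r) = 0)
44*C(-10) = 44*0 = 0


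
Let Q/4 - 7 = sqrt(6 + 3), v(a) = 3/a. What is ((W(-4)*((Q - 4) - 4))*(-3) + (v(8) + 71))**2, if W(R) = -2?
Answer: 4439449/64 ≈ 69366.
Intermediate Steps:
Q = 40 (Q = 28 + 4*sqrt(6 + 3) = 28 + 4*sqrt(9) = 28 + 4*3 = 28 + 12 = 40)
((W(-4)*((Q - 4) - 4))*(-3) + (v(8) + 71))**2 = (-2*((40 - 4) - 4)*(-3) + (3/8 + 71))**2 = (-2*(36 - 4)*(-3) + (3*(1/8) + 71))**2 = (-2*32*(-3) + (3/8 + 71))**2 = (-64*(-3) + 571/8)**2 = (192 + 571/8)**2 = (2107/8)**2 = 4439449/64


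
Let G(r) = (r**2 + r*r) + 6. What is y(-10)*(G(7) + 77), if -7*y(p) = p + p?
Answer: 3620/7 ≈ 517.14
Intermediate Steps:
G(r) = 6 + 2*r**2 (G(r) = (r**2 + r**2) + 6 = 2*r**2 + 6 = 6 + 2*r**2)
y(p) = -2*p/7 (y(p) = -(p + p)/7 = -2*p/7)
y(-10)*(G(7) + 77) = (-2/7*(-10))*((6 + 2*7**2) + 77) = 20*((6 + 2*49) + 77)/7 = 20*((6 + 98) + 77)/7 = 20*(104 + 77)/7 = (20/7)*181 = 3620/7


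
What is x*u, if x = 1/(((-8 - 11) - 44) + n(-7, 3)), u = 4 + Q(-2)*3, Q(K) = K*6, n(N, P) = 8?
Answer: 32/55 ≈ 0.58182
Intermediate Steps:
Q(K) = 6*K
u = -32 (u = 4 + (6*(-2))*3 = 4 - 12*3 = 4 - 36 = -32)
x = -1/55 (x = 1/(((-8 - 11) - 44) + 8) = 1/((-19 - 44) + 8) = 1/(-63 + 8) = 1/(-55) = -1/55 ≈ -0.018182)
x*u = -1/55*(-32) = 32/55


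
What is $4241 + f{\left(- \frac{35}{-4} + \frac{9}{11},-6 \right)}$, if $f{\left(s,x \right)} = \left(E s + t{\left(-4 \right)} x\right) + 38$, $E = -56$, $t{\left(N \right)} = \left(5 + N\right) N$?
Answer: $\frac{41439}{11} \approx 3767.2$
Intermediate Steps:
$t{\left(N \right)} = N \left(5 + N\right)$
$f{\left(s,x \right)} = 38 - 56 s - 4 x$ ($f{\left(s,x \right)} = \left(- 56 s + - 4 \left(5 - 4\right) x\right) + 38 = \left(- 56 s + \left(-4\right) 1 x\right) + 38 = \left(- 56 s - 4 x\right) + 38 = 38 - 56 s - 4 x$)
$4241 + f{\left(- \frac{35}{-4} + \frac{9}{11},-6 \right)} = 4241 - \left(-62 + 56 \left(- \frac{35}{-4} + \frac{9}{11}\right)\right) = 4241 + \left(38 - 56 \left(\left(-35\right) \left(- \frac{1}{4}\right) + 9 \cdot \frac{1}{11}\right) + 24\right) = 4241 + \left(38 - 56 \left(\frac{35}{4} + \frac{9}{11}\right) + 24\right) = 4241 + \left(38 - \frac{5894}{11} + 24\right) = 4241 - \frac{5212}{11} = \frac{41439}{11}$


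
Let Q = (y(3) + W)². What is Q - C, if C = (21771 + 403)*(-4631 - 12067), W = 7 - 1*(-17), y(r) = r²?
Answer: 370262541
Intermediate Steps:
W = 24 (W = 7 + 17 = 24)
Q = 1089 (Q = (3² + 24)² = (9 + 24)² = 33² = 1089)
C = -370261452 (C = 22174*(-16698) = -370261452)
Q - C = 1089 - 1*(-370261452) = 1089 + 370261452 = 370262541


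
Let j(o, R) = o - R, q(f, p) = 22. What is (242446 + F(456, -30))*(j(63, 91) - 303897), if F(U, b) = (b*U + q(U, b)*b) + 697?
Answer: -69538951775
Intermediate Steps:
F(U, b) = 697 + 22*b + U*b (F(U, b) = (b*U + 22*b) + 697 = (U*b + 22*b) + 697 = (22*b + U*b) + 697 = 697 + 22*b + U*b)
(242446 + F(456, -30))*(j(63, 91) - 303897) = (242446 + (697 + 22*(-30) + 456*(-30)))*((63 - 1*91) - 303897) = (242446 + (697 - 660 - 13680))*((63 - 91) - 303897) = (242446 - 13643)*(-28 - 303897) = 228803*(-303925) = -69538951775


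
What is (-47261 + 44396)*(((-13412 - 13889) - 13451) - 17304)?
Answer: 166330440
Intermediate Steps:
(-47261 + 44396)*(((-13412 - 13889) - 13451) - 17304) = -2865*((-27301 - 13451) - 17304) = -2865*(-40752 - 17304) = -2865*(-58056) = 166330440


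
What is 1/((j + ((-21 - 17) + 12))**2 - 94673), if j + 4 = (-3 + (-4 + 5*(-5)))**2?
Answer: 1/893363 ≈ 1.1194e-6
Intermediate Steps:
j = 1020 (j = -4 + (-3 + (-4 + 5*(-5)))**2 = -4 + (-3 + (-4 - 25))**2 = -4 + (-3 - 29)**2 = -4 + (-32)**2 = -4 + 1024 = 1020)
1/((j + ((-21 - 17) + 12))**2 - 94673) = 1/((1020 + ((-21 - 17) + 12))**2 - 94673) = 1/((1020 + (-38 + 12))**2 - 94673) = 1/((1020 - 26)**2 - 94673) = 1/(994**2 - 94673) = 1/(988036 - 94673) = 1/893363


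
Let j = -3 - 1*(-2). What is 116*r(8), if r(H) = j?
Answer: -116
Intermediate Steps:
j = -1 (j = -3 + 2 = -1)
r(H) = -1
116*r(8) = 116*(-1) = -116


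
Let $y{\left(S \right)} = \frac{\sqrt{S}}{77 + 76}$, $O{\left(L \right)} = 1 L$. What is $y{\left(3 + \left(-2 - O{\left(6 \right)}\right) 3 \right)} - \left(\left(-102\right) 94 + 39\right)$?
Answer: $9549 + \frac{i \sqrt{21}}{153} \approx 9549.0 + 0.029951 i$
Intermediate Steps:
$O{\left(L \right)} = L$
$y{\left(S \right)} = \frac{\sqrt{S}}{153}$
$y{\left(3 + \left(-2 - O{\left(6 \right)}\right) 3 \right)} - \left(\left(-102\right) 94 + 39\right) = \frac{\sqrt{3 + \left(-2 - 6\right) 3}}{153} - \left(\left(-102\right) 94 + 39\right) = \frac{\sqrt{3 + \left(-2 - 6\right) 3}}{153} - \left(-9588 + 39\right) = \frac{\sqrt{3 - 24}}{153} - -9549 = \frac{\sqrt{3 - 24}}{153} + 9549 = \frac{\sqrt{-21}}{153} + 9549 = \frac{i \sqrt{21}}{153} + 9549 = 9549 + \frac{i \sqrt{21}}{153}$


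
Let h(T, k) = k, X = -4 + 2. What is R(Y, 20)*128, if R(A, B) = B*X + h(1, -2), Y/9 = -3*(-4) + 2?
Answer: -5376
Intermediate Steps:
Y = 126 (Y = 9*(-3*(-4) + 2) = 9*(12 + 2) = 9*14 = 126)
X = -2
R(A, B) = -2 - 2*B (R(A, B) = B*(-2) - 2 = -2*B - 2 = -2 - 2*B)
R(Y, 20)*128 = (-2 - 2*20)*128 = (-2 - 40)*128 = -42*128 = -5376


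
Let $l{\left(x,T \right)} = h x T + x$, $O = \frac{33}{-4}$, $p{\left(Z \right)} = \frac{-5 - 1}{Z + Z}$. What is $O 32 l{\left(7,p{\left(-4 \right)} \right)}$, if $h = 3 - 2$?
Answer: $-3234$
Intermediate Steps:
$h = 1$ ($h = 3 - 2 = 1$)
$p{\left(Z \right)} = - \frac{3}{Z}$ ($p{\left(Z \right)} = - \frac{6}{2 Z} = - 6 \frac{1}{2 Z} = - \frac{3}{Z}$)
$O = - \frac{33}{4}$ ($O = 33 \left(- \frac{1}{4}\right) = - \frac{33}{4} \approx -8.25$)
$l{\left(x,T \right)} = x + T x$ ($l{\left(x,T \right)} = 1 x T + x = x T + x = T x + x = x + T x$)
$O 32 l{\left(7,p{\left(-4 \right)} \right)} = \left(- \frac{33}{4}\right) 32 \cdot 7 \left(1 - \frac{3}{-4}\right) = - 264 \cdot 7 \left(1 - - \frac{3}{4}\right) = - 264 \cdot 7 \left(1 + \frac{3}{4}\right) = - 264 \cdot 7 \cdot \frac{7}{4} = \left(-264\right) \frac{49}{4} = -3234$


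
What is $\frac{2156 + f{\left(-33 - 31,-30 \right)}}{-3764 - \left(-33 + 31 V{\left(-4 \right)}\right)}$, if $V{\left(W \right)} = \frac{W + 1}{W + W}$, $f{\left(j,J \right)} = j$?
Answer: $- \frac{16736}{29941} \approx -0.55897$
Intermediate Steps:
$V{\left(W \right)} = \frac{1 + W}{2 W}$
$\frac{2156 + f{\left(-33 - 31,-30 \right)}}{-3764 - \left(-33 + 31 V{\left(-4 \right)}\right)} = \frac{2156 - 64}{-3764 + \left(33 - 31 \frac{1 - 4}{2 \left(-4\right)}\right)} = \frac{2156 - 64}{-3764 + \left(33 - 31 \cdot \frac{1}{2} \left(- \frac{1}{4}\right) \left(-3\right)\right)} = \frac{2156 - 64}{-3764 + \left(33 - \frac{93}{8}\right)} = \frac{2092}{-3764 + \left(33 - \frac{93}{8}\right)} = \frac{2092}{-3764 + \frac{171}{8}} = \frac{2092}{- \frac{29941}{8}} = 2092 \left(- \frac{8}{29941}\right) = - \frac{16736}{29941}$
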